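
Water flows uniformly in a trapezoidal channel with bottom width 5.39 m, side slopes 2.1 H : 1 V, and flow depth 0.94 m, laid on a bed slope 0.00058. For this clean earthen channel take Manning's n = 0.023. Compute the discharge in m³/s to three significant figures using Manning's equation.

A = (b + z·y)·y = (5.39 + 2.1×0.94)×0.94 = 6.922 m²
P = b + 2y√(1+z²) = 5.39 + 2×0.94×√(1+2.1²) = 9.763 m
R = A/P = 6.922/9.763 = 0.7090 m
Q = (1/n)·A·R^(2/3)·S^(1/2) = (1/0.023) × 6.922 × 0.7090^(2/3) × 0.00058^(1/2) = 5.763 m³/s

5.76 m³/s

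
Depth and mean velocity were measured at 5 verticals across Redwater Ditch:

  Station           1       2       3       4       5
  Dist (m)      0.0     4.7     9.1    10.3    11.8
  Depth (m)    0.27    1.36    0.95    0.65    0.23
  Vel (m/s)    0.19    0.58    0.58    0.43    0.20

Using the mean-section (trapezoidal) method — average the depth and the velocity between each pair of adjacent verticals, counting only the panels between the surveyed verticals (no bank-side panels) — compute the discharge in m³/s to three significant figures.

Panel 1-2: Δb = 4.7 m, d̄ = (0.27+1.36)/2 = 0.815, v̄ = (0.19+0.58)/2 = 0.385 → q = 4.7×0.815×0.385 = 1.475 m³/s
Panel 2-3: Δb = 4.4 m, d̄ = (1.36+0.95)/2 = 1.155, v̄ = (0.58+0.58)/2 = 0.58 → q = 4.4×1.155×0.58 = 2.948 m³/s
Panel 3-4: Δb = 1.2 m, d̄ = (0.95+0.65)/2 = 0.8, v̄ = (0.58+0.43)/2 = 0.505 → q = 1.2×0.8×0.505 = 0.4848 m³/s
Panel 4-5: Δb = 1.5 m, d̄ = (0.65+0.23)/2 = 0.44, v̄ = (0.43+0.20)/2 = 0.315 → q = 1.5×0.44×0.315 = 0.2079 m³/s
Q = Σ q = 5.115 m³/s

5.12 m³/s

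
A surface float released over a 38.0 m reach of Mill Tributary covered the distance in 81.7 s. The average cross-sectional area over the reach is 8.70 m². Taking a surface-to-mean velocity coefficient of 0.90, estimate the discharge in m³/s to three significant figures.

v_surface = L / t̄ = 38.0 / 81.7 = 0.4651 m/s
v_mean = 0.90 × 0.4651 = 0.4186 m/s
Q = A × v_mean = 8.70 × 0.4186 = 3.642 m³/s

3.64 m³/s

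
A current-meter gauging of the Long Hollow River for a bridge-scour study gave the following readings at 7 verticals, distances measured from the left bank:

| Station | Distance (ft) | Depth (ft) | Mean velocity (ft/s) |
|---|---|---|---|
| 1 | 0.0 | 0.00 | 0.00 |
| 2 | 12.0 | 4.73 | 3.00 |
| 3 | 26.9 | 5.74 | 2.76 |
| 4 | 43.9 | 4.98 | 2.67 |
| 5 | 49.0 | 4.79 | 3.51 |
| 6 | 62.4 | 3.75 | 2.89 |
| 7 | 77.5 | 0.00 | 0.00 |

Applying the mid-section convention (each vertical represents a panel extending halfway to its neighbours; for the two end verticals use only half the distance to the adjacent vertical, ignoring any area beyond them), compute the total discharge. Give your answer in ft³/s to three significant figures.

w_2 = (26.9 − 0.0)/2 = 13.45 ft; q_2 = 3.00 × 4.73 × 13.45 = 190.9 ft³/s
w_3 = (43.9 − 12.0)/2 = 15.95 ft; q_3 = 2.76 × 5.74 × 15.95 = 252.7 ft³/s
w_4 = (49.0 − 26.9)/2 = 11.05 ft; q_4 = 2.67 × 4.98 × 11.05 = 146.9 ft³/s
w_5 = (62.4 − 43.9)/2 = 9.25 ft; q_5 = 3.51 × 4.79 × 9.25 = 155.5 ft³/s
w_6 = (77.5 − 49.0)/2 = 14.25 ft; q_6 = 2.89 × 3.75 × 14.25 = 154.4 ft³/s
Stations 1, 7 contribute zero (depth or velocity is 0).
Q = Σ qᵢ = 900.4 ft³/s

900 ft³/s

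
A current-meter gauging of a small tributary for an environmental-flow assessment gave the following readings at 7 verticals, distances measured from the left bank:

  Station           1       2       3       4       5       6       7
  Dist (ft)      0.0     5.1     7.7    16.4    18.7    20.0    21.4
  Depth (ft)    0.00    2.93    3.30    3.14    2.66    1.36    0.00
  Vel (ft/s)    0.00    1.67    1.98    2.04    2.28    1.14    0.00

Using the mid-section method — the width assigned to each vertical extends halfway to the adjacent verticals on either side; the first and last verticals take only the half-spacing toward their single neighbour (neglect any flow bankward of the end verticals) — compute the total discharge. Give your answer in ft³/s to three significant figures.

104 ft³/s

w_2 = (7.7 − 0.0)/2 = 3.85 ft; q_2 = 1.67 × 2.93 × 3.85 = 18.84 ft³/s
w_3 = (16.4 − 5.1)/2 = 5.65 ft; q_3 = 1.98 × 3.30 × 5.65 = 36.92 ft³/s
w_4 = (18.7 − 7.7)/2 = 5.5 ft; q_4 = 2.04 × 3.14 × 5.5 = 35.23 ft³/s
w_5 = (20.0 − 16.4)/2 = 1.8 ft; q_5 = 2.28 × 2.66 × 1.8 = 10.92 ft³/s
w_6 = (21.4 − 18.7)/2 = 1.35 ft; q_6 = 1.14 × 1.36 × 1.35 = 2.093 ft³/s
Stations 1, 7 contribute zero (depth or velocity is 0).
Q = Σ qᵢ = 104.0 ft³/s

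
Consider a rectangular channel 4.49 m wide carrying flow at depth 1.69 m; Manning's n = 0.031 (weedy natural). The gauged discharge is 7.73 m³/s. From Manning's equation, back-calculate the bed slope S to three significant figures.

0.00105

A = b·y = 4.49 × 1.69 = 7.588 m²
P = b + 2y = 4.49 + 2×1.69 = 7.870 m
R = A/P = 7.588/7.870 = 0.9642 m
S = (Q·n / (1·A·R^(2/3)))² = (7.73×0.031 / (1×7.588×0.9760))² = 0.001047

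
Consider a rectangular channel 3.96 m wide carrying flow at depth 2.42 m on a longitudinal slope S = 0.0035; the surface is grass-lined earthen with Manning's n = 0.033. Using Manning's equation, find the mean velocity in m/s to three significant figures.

A = b·y = 3.96 × 2.42 = 9.583 m²
P = b + 2y = 3.96 + 2×2.42 = 8.800 m
R = A/P = 9.583/8.800 = 1.089 m
Q = (1/n)·A·R^(2/3)·S^(1/2) = (1/0.033) × 9.583 × 1.089^(2/3) × 0.0035^(1/2) = 18.19 m³/s
V = Q/A = 18.19/9.583 = 1.898 m/s

1.90 m/s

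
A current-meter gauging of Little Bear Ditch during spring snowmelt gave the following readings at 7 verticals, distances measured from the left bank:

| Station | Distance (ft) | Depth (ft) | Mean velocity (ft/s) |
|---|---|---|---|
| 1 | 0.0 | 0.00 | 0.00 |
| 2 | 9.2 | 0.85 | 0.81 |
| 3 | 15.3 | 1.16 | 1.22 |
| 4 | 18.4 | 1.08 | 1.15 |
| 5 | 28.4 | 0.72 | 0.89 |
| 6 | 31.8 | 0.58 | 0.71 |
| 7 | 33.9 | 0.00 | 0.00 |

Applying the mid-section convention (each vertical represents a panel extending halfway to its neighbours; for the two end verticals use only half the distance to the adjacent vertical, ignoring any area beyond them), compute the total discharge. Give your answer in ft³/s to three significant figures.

25.3 ft³/s

w_2 = (15.3 − 0.0)/2 = 7.65 ft; q_2 = 0.81 × 0.85 × 7.65 = 5.267 ft³/s
w_3 = (18.4 − 9.2)/2 = 4.6 ft; q_3 = 1.22 × 1.16 × 4.6 = 6.510 ft³/s
w_4 = (28.4 − 15.3)/2 = 6.55 ft; q_4 = 1.15 × 1.08 × 6.55 = 8.135 ft³/s
w_5 = (31.8 − 18.4)/2 = 6.7 ft; q_5 = 0.89 × 0.72 × 6.7 = 4.293 ft³/s
w_6 = (33.9 − 28.4)/2 = 2.75 ft; q_6 = 0.71 × 0.58 × 2.75 = 1.132 ft³/s
Stations 1, 7 contribute zero (depth or velocity is 0).
Q = Σ qᵢ = 25.34 ft³/s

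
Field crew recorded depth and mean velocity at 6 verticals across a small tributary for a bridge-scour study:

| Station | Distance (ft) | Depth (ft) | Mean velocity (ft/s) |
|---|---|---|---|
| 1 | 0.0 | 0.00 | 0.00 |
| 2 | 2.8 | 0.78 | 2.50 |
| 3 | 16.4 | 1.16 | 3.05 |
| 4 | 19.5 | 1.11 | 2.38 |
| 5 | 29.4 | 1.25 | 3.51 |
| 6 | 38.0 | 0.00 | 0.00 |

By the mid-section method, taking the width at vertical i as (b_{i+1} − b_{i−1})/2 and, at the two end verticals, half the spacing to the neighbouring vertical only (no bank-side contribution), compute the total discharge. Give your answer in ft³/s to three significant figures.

103 ft³/s

w_2 = (16.4 − 0.0)/2 = 8.2 ft; q_2 = 2.50 × 0.78 × 8.2 = 15.99 ft³/s
w_3 = (19.5 − 2.8)/2 = 8.35 ft; q_3 = 3.05 × 1.16 × 8.35 = 29.54 ft³/s
w_4 = (29.4 − 16.4)/2 = 6.5 ft; q_4 = 2.38 × 1.11 × 6.5 = 17.17 ft³/s
w_5 = (38.0 − 19.5)/2 = 9.25 ft; q_5 = 3.51 × 1.25 × 9.25 = 40.58 ft³/s
Stations 1, 6 contribute zero (depth or velocity is 0).
Q = Σ qᵢ = 103.3 ft³/s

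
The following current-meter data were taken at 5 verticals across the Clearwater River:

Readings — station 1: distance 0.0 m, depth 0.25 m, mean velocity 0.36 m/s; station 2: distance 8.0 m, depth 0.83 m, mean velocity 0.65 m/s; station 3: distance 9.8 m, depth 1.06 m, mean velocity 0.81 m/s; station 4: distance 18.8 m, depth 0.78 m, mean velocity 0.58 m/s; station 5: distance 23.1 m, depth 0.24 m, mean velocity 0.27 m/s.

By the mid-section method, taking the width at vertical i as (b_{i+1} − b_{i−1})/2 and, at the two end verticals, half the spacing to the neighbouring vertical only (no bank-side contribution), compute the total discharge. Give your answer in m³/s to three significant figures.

w_1 = (8.0 − 0.0)/2 = 4 m; q_1 = 0.36 × 0.25 × 4 = 0.3600 m³/s
w_2 = (9.8 − 0.0)/2 = 4.9 m; q_2 = 0.65 × 0.83 × 4.9 = 2.644 m³/s
w_3 = (18.8 − 8.0)/2 = 5.4 m; q_3 = 0.81 × 1.06 × 5.4 = 4.636 m³/s
w_4 = (23.1 − 9.8)/2 = 6.65 m; q_4 = 0.58 × 0.78 × 6.65 = 3.008 m³/s
w_5 = (23.1 − 18.8)/2 = 2.15 m; q_5 = 0.27 × 0.24 × 2.15 = 0.1393 m³/s
Q = Σ qᵢ = 10.79 m³/s

10.8 m³/s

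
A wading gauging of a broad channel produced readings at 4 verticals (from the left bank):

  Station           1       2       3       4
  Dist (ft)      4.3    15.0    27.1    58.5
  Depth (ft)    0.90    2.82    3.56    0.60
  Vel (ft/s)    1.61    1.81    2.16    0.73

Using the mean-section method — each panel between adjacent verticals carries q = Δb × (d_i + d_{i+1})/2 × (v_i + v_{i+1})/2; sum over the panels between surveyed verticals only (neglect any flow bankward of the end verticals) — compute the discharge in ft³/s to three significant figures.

205 ft³/s

Panel 1-2: Δb = 10.7 ft, d̄ = (0.90+2.82)/2 = 1.86, v̄ = (1.61+1.81)/2 = 1.71 → q = 10.7×1.86×1.71 = 34.03 ft³/s
Panel 2-3: Δb = 12.1 ft, d̄ = (2.82+3.56)/2 = 3.19, v̄ = (1.81+2.16)/2 = 1.985 → q = 12.1×3.19×1.985 = 76.62 ft³/s
Panel 3-4: Δb = 31.4 ft, d̄ = (3.56+0.60)/2 = 2.08, v̄ = (2.16+0.73)/2 = 1.445 → q = 31.4×2.08×1.445 = 94.38 ft³/s
Q = Σ q = 205.0 ft³/s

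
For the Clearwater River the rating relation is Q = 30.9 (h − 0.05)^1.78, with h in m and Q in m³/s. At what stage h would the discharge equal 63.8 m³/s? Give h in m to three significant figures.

1.55 m

h − h₀ = (Q/C)^(1/b) = (63.8/30.9)^(1/1.78) = 1.503 m
h = 0.05 + 1.503 = 1.553 m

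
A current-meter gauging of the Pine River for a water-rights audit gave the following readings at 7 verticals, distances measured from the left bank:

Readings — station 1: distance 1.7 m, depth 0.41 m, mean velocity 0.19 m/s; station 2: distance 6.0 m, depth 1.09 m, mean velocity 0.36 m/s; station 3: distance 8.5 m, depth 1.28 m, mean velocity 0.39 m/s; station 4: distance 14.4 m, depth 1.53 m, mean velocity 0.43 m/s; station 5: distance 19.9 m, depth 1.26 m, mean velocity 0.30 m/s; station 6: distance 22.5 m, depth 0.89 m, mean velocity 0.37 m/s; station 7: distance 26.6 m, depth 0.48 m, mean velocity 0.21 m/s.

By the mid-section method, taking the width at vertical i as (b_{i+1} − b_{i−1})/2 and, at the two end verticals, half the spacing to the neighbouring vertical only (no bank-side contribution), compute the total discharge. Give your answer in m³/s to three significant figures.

10.2 m³/s

w_1 = (6.0 − 1.7)/2 = 2.15 m; q_1 = 0.19 × 0.41 × 2.15 = 0.1675 m³/s
w_2 = (8.5 − 1.7)/2 = 3.4 m; q_2 = 0.36 × 1.09 × 3.4 = 1.334 m³/s
w_3 = (14.4 − 6.0)/2 = 4.2 m; q_3 = 0.39 × 1.28 × 4.2 = 2.097 m³/s
w_4 = (19.9 − 8.5)/2 = 5.7 m; q_4 = 0.43 × 1.53 × 5.7 = 3.750 m³/s
w_5 = (22.5 − 14.4)/2 = 4.05 m; q_5 = 0.30 × 1.26 × 4.05 = 1.531 m³/s
w_6 = (26.6 − 19.9)/2 = 3.35 m; q_6 = 0.37 × 0.89 × 3.35 = 1.103 m³/s
w_7 = (26.6 − 22.5)/2 = 2.05 m; q_7 = 0.21 × 0.48 × 2.05 = 0.2066 m³/s
Q = Σ qᵢ = 10.19 m³/s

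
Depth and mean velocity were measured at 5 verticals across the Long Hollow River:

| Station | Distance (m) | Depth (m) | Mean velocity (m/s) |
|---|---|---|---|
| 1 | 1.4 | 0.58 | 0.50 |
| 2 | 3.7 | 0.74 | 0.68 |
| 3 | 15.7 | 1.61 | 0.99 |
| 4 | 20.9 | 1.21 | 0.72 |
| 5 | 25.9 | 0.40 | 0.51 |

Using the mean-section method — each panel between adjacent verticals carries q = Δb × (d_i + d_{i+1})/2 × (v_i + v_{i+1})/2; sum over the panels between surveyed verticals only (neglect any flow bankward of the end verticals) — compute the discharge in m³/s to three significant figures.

Panel 1-2: Δb = 2.3 m, d̄ = (0.58+0.74)/2 = 0.66, v̄ = (0.50+0.68)/2 = 0.59 → q = 2.3×0.66×0.59 = 0.8956 m³/s
Panel 2-3: Δb = 12 m, d̄ = (0.74+1.61)/2 = 1.175, v̄ = (0.68+0.99)/2 = 0.835 → q = 12×1.175×0.835 = 11.77 m³/s
Panel 3-4: Δb = 5.2 m, d̄ = (1.61+1.21)/2 = 1.41, v̄ = (0.99+0.72)/2 = 0.855 → q = 5.2×1.41×0.855 = 6.269 m³/s
Panel 4-5: Δb = 5 m, d̄ = (1.21+0.40)/2 = 0.805, v̄ = (0.72+0.51)/2 = 0.615 → q = 5×0.805×0.615 = 2.475 m³/s
Q = Σ q = 21.41 m³/s

21.4 m³/s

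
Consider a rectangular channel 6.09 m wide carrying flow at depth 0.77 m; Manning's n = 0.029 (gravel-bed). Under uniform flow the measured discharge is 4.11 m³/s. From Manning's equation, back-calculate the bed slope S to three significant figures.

A = b·y = 6.09 × 0.77 = 4.689 m²
P = b + 2y = 6.09 + 2×0.77 = 7.630 m
R = A/P = 4.689/7.630 = 0.6146 m
S = (Q·n / (1·A·R^(2/3)))² = (4.11×0.029 / (1×4.689×0.7229))² = 0.001236

0.00124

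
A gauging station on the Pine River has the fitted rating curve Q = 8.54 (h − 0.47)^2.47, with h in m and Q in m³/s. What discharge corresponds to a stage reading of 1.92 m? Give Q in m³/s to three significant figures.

Q = 8.54 × (1.92 − 0.47)^2.47 = 8.54 × 1.45^2.47 = 21.38 m³/s

21.4 m³/s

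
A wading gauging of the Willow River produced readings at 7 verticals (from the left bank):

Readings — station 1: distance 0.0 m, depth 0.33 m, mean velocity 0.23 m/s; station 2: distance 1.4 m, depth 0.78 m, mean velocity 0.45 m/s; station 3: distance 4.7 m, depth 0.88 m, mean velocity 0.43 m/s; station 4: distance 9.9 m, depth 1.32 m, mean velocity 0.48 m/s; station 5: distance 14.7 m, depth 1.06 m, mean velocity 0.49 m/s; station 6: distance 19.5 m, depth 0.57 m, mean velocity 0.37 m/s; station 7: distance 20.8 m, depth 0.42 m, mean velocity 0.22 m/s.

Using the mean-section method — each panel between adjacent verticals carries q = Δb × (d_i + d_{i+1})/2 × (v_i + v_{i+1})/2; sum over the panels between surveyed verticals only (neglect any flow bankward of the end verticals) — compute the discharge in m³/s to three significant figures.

8.71 m³/s

Panel 1-2: Δb = 1.4 m, d̄ = (0.33+0.78)/2 = 0.555, v̄ = (0.23+0.45)/2 = 0.34 → q = 1.4×0.555×0.34 = 0.2642 m³/s
Panel 2-3: Δb = 3.3 m, d̄ = (0.78+0.88)/2 = 0.83, v̄ = (0.45+0.43)/2 = 0.44 → q = 3.3×0.83×0.44 = 1.205 m³/s
Panel 3-4: Δb = 5.2 m, d̄ = (0.88+1.32)/2 = 1.1, v̄ = (0.43+0.48)/2 = 0.455 → q = 5.2×1.1×0.455 = 2.603 m³/s
Panel 4-5: Δb = 4.8 m, d̄ = (1.32+1.06)/2 = 1.19, v̄ = (0.48+0.49)/2 = 0.485 → q = 4.8×1.19×0.485 = 2.770 m³/s
Panel 5-6: Δb = 4.8 m, d̄ = (1.06+0.57)/2 = 0.815, v̄ = (0.49+0.37)/2 = 0.43 → q = 4.8×0.815×0.43 = 1.682 m³/s
Panel 6-7: Δb = 1.3 m, d̄ = (0.57+0.42)/2 = 0.495, v̄ = (0.37+0.22)/2 = 0.295 → q = 1.3×0.495×0.295 = 0.1898 m³/s
Q = Σ q = 8.714 m³/s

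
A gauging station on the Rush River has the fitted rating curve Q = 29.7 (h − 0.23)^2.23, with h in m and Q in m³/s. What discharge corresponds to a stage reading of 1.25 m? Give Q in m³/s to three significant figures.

31.0 m³/s

Q = 29.7 × (1.25 − 0.23)^2.23 = 29.7 × 1.02^2.23 = 31.04 m³/s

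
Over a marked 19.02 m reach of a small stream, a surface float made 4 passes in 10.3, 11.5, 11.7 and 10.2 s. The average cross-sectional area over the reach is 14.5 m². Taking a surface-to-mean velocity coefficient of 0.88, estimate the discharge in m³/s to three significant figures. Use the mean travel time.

22.2 m³/s

t̄ = (10.3 + 11.5 + 11.7 + 10.2) / 4 = 10.925 s
v_surface = L / t̄ = 19.02 / 10.925 = 1.741 m/s
v_mean = 0.88 × 1.741 = 1.532 m/s
Q = A × v_mean = 14.5 × 1.532 = 22.21 m³/s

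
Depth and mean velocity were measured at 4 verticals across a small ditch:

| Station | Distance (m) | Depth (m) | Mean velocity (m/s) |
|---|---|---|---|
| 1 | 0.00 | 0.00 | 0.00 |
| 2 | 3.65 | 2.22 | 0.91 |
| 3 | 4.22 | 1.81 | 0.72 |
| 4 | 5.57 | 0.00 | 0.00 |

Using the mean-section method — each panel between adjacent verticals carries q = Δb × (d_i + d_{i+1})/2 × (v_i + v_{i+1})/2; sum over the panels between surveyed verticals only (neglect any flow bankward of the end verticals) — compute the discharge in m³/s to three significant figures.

Panel 1-2: Δb = 3.65 m, d̄ = (0.00+2.22)/2 = 1.11, v̄ = (0.00+0.91)/2 = 0.455 → q = 3.65×1.11×0.455 = 1.843 m³/s
Panel 2-3: Δb = 0.57 m, d̄ = (2.22+1.81)/2 = 2.015, v̄ = (0.91+0.72)/2 = 0.815 → q = 0.57×2.015×0.815 = 0.9361 m³/s
Panel 3-4: Δb = 1.35 m, d̄ = (1.81+0.00)/2 = 0.905, v̄ = (0.72+0.00)/2 = 0.36 → q = 1.35×0.905×0.36 = 0.4398 m³/s
Q = Σ q = 3.219 m³/s

3.22 m³/s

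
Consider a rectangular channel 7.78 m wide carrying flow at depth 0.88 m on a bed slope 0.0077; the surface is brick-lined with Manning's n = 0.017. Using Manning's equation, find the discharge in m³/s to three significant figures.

28.3 m³/s

A = b·y = 7.78 × 0.88 = 6.846 m²
P = b + 2y = 7.78 + 2×0.88 = 9.540 m
R = A/P = 6.846/9.540 = 0.7177 m
Q = (1/n)·A·R^(2/3)·S^(1/2) = (1/0.017) × 6.846 × 0.7177^(2/3) × 0.0077^(1/2) = 28.33 m³/s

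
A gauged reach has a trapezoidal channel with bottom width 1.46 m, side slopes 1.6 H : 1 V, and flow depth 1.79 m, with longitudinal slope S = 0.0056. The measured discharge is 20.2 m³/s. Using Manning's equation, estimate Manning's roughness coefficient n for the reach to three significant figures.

A = (b + z·y)·y = (1.46 + 1.6×1.79)×1.79 = 7.740 m²
P = b + 2y√(1+z²) = 1.46 + 2×1.79×√(1+1.6²) = 8.215 m
R = A/P = 7.740/8.215 = 0.9422 m
n = (1/Q)·A·R^(2/3)·S^(1/2) = (1/20.2) × 7.740 × 0.9611 × 0.07483 = 0.02756

0.0276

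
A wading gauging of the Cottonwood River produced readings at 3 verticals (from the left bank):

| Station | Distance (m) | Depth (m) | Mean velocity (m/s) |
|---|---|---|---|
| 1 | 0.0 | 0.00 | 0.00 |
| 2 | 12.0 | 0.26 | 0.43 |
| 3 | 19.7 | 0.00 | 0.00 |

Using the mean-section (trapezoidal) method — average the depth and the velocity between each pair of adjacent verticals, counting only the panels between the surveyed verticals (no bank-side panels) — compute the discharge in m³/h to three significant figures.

Panel 1-2: Δb = 12 m, d̄ = (0.00+0.26)/2 = 0.13, v̄ = (0.00+0.43)/2 = 0.215 → q = 12×0.13×0.215 = 0.3354 m³/s
Panel 2-3: Δb = 7.7 m, d̄ = (0.26+0.00)/2 = 0.13, v̄ = (0.43+0.00)/2 = 0.215 → q = 7.7×0.13×0.215 = 0.2152 m³/s
Q = Σ q = 0.5506 m³/s
= 0.5506 × 3600 = 1982 m³/h

1980 m³/h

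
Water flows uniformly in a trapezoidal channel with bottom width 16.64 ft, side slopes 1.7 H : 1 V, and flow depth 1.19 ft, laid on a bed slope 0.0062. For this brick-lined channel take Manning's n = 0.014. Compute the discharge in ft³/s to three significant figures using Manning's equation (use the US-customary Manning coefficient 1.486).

191 ft³/s

A = (b + z·y)·y = (16.64 + 1.7×1.19)×1.19 = 22.21 ft²
P = b + 2y√(1+z²) = 16.64 + 2×1.19×√(1+1.7²) = 21.33 ft
R = A/P = 22.21/21.33 = 1.041 ft
Q = (1.486/n)·A·R^(2/3)·S^(1/2) = (1.486/0.014) × 22.21 × 1.041^(2/3) × 0.0062^(1/2) = 190.7 ft³/s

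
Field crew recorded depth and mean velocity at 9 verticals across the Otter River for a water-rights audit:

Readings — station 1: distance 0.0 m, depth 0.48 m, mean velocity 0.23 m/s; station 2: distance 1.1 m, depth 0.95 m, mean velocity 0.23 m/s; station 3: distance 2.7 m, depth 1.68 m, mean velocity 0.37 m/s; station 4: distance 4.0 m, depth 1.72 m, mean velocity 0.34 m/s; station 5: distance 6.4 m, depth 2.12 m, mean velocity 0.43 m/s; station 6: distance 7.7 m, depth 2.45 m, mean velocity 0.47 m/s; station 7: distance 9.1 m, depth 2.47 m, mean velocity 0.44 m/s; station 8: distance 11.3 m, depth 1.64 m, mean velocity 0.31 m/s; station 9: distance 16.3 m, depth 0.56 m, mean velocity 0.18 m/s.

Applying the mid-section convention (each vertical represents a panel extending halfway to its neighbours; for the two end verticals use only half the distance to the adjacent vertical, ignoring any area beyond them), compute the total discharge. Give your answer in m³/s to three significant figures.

9.62 m³/s

w_1 = (1.1 − 0.0)/2 = 0.55 m; q_1 = 0.23 × 0.48 × 0.55 = 0.06072 m³/s
w_2 = (2.7 − 0.0)/2 = 1.35 m; q_2 = 0.23 × 0.95 × 1.35 = 0.2950 m³/s
w_3 = (4.0 − 1.1)/2 = 1.45 m; q_3 = 0.37 × 1.68 × 1.45 = 0.9013 m³/s
w_4 = (6.4 − 2.7)/2 = 1.85 m; q_4 = 0.34 × 1.72 × 1.85 = 1.082 m³/s
w_5 = (7.7 − 4.0)/2 = 1.85 m; q_5 = 0.43 × 2.12 × 1.85 = 1.686 m³/s
w_6 = (9.1 − 6.4)/2 = 1.35 m; q_6 = 0.47 × 2.45 × 1.35 = 1.555 m³/s
w_7 = (11.3 − 7.7)/2 = 1.8 m; q_7 = 0.44 × 2.47 × 1.8 = 1.956 m³/s
w_8 = (16.3 − 9.1)/2 = 3.6 m; q_8 = 0.31 × 1.64 × 3.6 = 1.830 m³/s
w_9 = (16.3 − 11.3)/2 = 2.5 m; q_9 = 0.18 × 0.56 × 2.5 = 0.2520 m³/s
Q = Σ qᵢ = 9.618 m³/s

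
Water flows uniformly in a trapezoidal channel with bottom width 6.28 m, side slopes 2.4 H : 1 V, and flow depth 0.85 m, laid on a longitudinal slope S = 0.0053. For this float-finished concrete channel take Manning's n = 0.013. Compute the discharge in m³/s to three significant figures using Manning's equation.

A = (b + z·y)·y = (6.28 + 2.4×0.85)×0.85 = 7.072 m²
P = b + 2y√(1+z²) = 6.28 + 2×0.85×√(1+2.4²) = 10.70 m
R = A/P = 7.072/10.70 = 0.6609 m
Q = (1/n)·A·R^(2/3)·S^(1/2) = (1/0.013) × 7.072 × 0.6609^(2/3) × 0.0053^(1/2) = 30.05 m³/s

30.0 m³/s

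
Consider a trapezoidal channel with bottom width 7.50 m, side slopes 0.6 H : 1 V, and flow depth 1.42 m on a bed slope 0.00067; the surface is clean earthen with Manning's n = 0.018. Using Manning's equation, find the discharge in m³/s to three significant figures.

18.1 m³/s

A = (b + z·y)·y = (7.50 + 0.6×1.42)×1.42 = 11.86 m²
P = b + 2y√(1+z²) = 7.50 + 2×1.42×√(1+0.6²) = 10.81 m
R = A/P = 11.86/10.81 = 1.097 m
Q = (1/n)·A·R^(2/3)·S^(1/2) = (1/0.018) × 11.86 × 1.097^(2/3) × 0.00067^(1/2) = 18.14 m³/s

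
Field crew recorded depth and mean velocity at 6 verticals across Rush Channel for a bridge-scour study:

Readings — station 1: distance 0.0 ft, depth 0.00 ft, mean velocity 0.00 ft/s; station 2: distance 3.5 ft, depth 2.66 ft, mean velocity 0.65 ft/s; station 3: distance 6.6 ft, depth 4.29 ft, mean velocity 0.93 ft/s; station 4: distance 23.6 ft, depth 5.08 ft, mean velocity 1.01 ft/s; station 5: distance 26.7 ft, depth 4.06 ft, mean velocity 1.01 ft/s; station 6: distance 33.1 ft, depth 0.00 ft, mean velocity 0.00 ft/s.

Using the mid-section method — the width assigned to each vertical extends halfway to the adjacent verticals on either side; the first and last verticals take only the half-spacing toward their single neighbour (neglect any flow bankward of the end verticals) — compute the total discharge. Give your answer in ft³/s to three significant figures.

117 ft³/s

w_2 = (6.6 − 0.0)/2 = 3.3 ft; q_2 = 0.65 × 2.66 × 3.3 = 5.706 ft³/s
w_3 = (23.6 − 3.5)/2 = 10.05 ft; q_3 = 0.93 × 4.29 × 10.05 = 40.10 ft³/s
w_4 = (26.7 − 6.6)/2 = 10.05 ft; q_4 = 1.01 × 5.08 × 10.05 = 51.56 ft³/s
w_5 = (33.1 − 23.6)/2 = 4.75 ft; q_5 = 1.01 × 4.06 × 4.75 = 19.48 ft³/s
Stations 1, 6 contribute zero (depth or velocity is 0).
Q = Σ qᵢ = 116.8 ft³/s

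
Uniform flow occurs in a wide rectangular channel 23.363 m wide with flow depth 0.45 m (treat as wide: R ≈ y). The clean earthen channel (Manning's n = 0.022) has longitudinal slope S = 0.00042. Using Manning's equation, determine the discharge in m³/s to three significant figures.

5.75 m³/s

A = b·y = 23.363 × 0.45 = 10.51 m²
Wide channel: R ≈ y = 0.45 m
Q = (1/n)·A·R^(2/3)·S^(1/2) = (1/0.022) × 10.51 × 0.4500^(2/3) × 0.00042^(1/2) = 5.751 m³/s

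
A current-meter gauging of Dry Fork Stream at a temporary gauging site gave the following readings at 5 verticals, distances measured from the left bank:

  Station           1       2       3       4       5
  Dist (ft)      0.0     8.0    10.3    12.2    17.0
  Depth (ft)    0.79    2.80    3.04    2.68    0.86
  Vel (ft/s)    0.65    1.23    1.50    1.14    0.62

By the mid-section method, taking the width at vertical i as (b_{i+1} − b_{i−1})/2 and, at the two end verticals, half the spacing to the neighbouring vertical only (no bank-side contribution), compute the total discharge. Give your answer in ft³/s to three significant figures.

w_1 = (8.0 − 0.0)/2 = 4 ft; q_1 = 0.65 × 0.79 × 4 = 2.054 ft³/s
w_2 = (10.3 − 0.0)/2 = 5.15 ft; q_2 = 1.23 × 2.80 × 5.15 = 17.74 ft³/s
w_3 = (12.2 − 8.0)/2 = 2.1 ft; q_3 = 1.50 × 3.04 × 2.1 = 9.576 ft³/s
w_4 = (17.0 − 10.3)/2 = 3.35 ft; q_4 = 1.14 × 2.68 × 3.35 = 10.23 ft³/s
w_5 = (17.0 − 12.2)/2 = 2.4 ft; q_5 = 0.62 × 0.86 × 2.4 = 1.280 ft³/s
Q = Σ qᵢ = 40.88 ft³/s

40.9 ft³/s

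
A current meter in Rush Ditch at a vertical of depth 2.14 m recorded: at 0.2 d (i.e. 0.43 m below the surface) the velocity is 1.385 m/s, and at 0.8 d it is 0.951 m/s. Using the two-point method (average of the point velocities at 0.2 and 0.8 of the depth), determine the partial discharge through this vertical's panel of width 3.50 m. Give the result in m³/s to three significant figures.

8.75 m³/s

v̄ = (1.385 + 0.951) / 2 = 1.168 m/s
q = v̄ × d × w = 1.168 × 2.14 × 3.50 = 8.748 m³/s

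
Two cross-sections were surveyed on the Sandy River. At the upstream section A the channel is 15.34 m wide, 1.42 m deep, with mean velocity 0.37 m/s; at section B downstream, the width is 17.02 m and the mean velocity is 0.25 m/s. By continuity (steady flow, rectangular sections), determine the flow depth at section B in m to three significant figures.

1.89 m

Q = A₁V₁ = (15.34×1.42) × 0.37 = 8.060 m³/s
d₂ = Q/(b₂ V₂) = 8.060/(17.02×0.25) = 1.894 m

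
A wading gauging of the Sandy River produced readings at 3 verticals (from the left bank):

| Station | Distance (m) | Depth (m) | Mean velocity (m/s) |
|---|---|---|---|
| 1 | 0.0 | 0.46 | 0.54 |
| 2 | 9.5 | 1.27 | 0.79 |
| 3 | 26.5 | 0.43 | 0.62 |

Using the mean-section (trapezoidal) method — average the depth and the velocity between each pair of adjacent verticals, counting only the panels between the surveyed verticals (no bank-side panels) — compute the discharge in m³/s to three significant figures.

15.7 m³/s

Panel 1-2: Δb = 9.5 m, d̄ = (0.46+1.27)/2 = 0.865, v̄ = (0.54+0.79)/2 = 0.665 → q = 9.5×0.865×0.665 = 5.465 m³/s
Panel 2-3: Δb = 17 m, d̄ = (1.27+0.43)/2 = 0.85, v̄ = (0.79+0.62)/2 = 0.705 → q = 17×0.85×0.705 = 10.19 m³/s
Q = Σ q = 15.65 m³/s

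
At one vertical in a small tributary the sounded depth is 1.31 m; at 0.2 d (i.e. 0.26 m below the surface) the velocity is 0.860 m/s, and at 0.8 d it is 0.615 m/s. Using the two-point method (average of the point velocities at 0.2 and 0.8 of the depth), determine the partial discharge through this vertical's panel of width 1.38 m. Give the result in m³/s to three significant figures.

1.33 m³/s

v̄ = (0.860 + 0.615) / 2 = 0.7375 m/s
q = v̄ × d × w = 0.7375 × 1.31 × 1.38 = 1.333 m³/s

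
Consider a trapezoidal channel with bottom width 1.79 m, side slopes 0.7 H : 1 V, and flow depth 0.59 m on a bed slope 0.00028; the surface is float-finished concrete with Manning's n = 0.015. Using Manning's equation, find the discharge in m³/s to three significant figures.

0.790 m³/s

A = (b + z·y)·y = (1.79 + 0.7×0.59)×0.59 = 1.300 m²
P = b + 2y√(1+z²) = 1.79 + 2×0.59×√(1+0.7²) = 3.230 m
R = A/P = 1.300/3.230 = 0.4024 m
Q = (1/n)·A·R^(2/3)·S^(1/2) = (1/0.015) × 1.300 × 0.4024^(2/3) × 0.00028^(1/2) = 0.7902 m³/s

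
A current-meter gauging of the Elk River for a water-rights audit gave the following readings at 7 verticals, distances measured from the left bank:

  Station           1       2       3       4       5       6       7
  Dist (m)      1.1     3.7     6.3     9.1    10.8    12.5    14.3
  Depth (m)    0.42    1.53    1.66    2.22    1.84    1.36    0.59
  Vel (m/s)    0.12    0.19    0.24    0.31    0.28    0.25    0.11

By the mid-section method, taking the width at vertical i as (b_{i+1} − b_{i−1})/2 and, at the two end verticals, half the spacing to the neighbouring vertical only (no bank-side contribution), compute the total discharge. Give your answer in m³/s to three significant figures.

4.97 m³/s

w_1 = (3.7 − 1.1)/2 = 1.3 m; q_1 = 0.12 × 0.42 × 1.3 = 0.06552 m³/s
w_2 = (6.3 − 1.1)/2 = 2.6 m; q_2 = 0.19 × 1.53 × 2.6 = 0.7558 m³/s
w_3 = (9.1 − 3.7)/2 = 2.7 m; q_3 = 0.24 × 1.66 × 2.7 = 1.076 m³/s
w_4 = (10.8 − 6.3)/2 = 2.25 m; q_4 = 0.31 × 2.22 × 2.25 = 1.548 m³/s
w_5 = (12.5 − 9.1)/2 = 1.7 m; q_5 = 0.28 × 1.84 × 1.7 = 0.8758 m³/s
w_6 = (14.3 − 10.8)/2 = 1.75 m; q_6 = 0.25 × 1.36 × 1.75 = 0.5950 m³/s
w_7 = (14.3 − 12.5)/2 = 0.9 m; q_7 = 0.11 × 0.59 × 0.9 = 0.05841 m³/s
Q = Σ qᵢ = 4.975 m³/s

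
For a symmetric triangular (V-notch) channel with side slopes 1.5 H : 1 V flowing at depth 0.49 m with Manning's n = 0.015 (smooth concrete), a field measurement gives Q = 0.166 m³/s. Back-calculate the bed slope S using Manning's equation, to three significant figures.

0.000398

A = z·y² = 1.5×0.49² = 0.3602 m²
P = 2y√(1+z²) = 2×0.49×√(1+1.5²) = 1.767 m
R = A/P = 0.3602/1.767 = 0.2039 m
S = (Q·n / (1·A·R^(2/3)))² = (0.166×0.015 / (1×0.3602×0.3464))² = 0.0003984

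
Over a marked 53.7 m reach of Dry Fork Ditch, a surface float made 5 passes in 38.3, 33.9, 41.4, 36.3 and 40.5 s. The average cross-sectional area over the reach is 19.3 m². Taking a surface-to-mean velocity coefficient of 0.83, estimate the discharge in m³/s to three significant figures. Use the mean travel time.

t̄ = (38.3 + 33.9 + 41.4 + 36.3 + 40.5) / 5 = 38.08 s
v_surface = L / t̄ = 53.7 / 38.08 = 1.410 m/s
v_mean = 0.83 × 1.410 = 1.170 m/s
Q = A × v_mean = 19.3 × 1.170 = 22.59 m³/s

22.6 m³/s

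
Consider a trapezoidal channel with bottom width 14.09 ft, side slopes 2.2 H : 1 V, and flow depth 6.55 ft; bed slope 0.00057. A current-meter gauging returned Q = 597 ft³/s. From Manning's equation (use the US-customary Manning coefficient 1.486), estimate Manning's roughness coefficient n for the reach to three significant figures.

A = (b + z·y)·y = (14.09 + 2.2×6.55)×6.55 = 186.7 ft²
P = b + 2y√(1+z²) = 14.09 + 2×6.55×√(1+2.2²) = 45.75 ft
R = A/P = 186.7/45.75 = 4.081 ft
n = (1.486/Q)·A·R^(2/3)·S^(1/2) = (1.486/597) × 186.7 × 2.554 × 0.02387 = 0.02833

0.0283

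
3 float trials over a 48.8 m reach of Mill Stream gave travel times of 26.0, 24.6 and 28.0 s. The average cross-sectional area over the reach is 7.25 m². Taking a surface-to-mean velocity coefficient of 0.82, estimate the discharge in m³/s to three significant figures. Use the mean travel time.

t̄ = (26.0 + 24.6 + 28.0) / 3 = 26.2 s
v_surface = L / t̄ = 48.8 / 26.2 = 1.863 m/s
v_mean = 0.82 × 1.863 = 1.527 m/s
Q = A × v_mean = 7.25 × 1.527 = 11.07 m³/s

11.1 m³/s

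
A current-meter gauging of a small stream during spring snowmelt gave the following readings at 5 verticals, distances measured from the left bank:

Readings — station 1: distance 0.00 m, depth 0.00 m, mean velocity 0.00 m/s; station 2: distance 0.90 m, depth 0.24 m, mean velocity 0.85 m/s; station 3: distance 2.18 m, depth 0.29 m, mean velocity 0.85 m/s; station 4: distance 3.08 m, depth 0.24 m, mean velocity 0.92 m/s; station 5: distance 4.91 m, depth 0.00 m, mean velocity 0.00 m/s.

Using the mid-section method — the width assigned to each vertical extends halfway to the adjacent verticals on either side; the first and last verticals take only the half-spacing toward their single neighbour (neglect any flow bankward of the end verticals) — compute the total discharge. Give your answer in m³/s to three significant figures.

0.792 m³/s

w_2 = (2.18 − 0.00)/2 = 1.09 m; q_2 = 0.85 × 0.24 × 1.09 = 0.2224 m³/s
w_3 = (3.08 − 0.90)/2 = 1.09 m; q_3 = 0.85 × 0.29 × 1.09 = 0.2687 m³/s
w_4 = (4.91 − 2.18)/2 = 1.365 m; q_4 = 0.92 × 0.24 × 1.365 = 0.3014 m³/s
Stations 1, 5 contribute zero (depth or velocity is 0).
Q = Σ qᵢ = 0.7924 m³/s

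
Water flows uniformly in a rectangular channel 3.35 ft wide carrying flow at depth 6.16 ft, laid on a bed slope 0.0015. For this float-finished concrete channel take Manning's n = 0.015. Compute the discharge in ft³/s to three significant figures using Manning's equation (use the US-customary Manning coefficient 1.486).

A = b·y = 3.35 × 6.16 = 20.64 ft²
P = b + 2y = 3.35 + 2×6.16 = 15.67 ft
R = A/P = 20.64/15.67 = 1.317 ft
Q = (1.486/n)·A·R^(2/3)·S^(1/2) = (1.486/0.015) × 20.64 × 1.317^(2/3) × 0.0015^(1/2) = 95.13 ft³/s

95.1 ft³/s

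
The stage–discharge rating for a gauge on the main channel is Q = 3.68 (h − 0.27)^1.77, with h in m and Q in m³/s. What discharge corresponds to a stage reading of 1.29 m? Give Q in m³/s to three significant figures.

3.81 m³/s

Q = 3.68 × (1.29 − 0.27)^1.77 = 3.68 × 1.02^1.77 = 3.811 m³/s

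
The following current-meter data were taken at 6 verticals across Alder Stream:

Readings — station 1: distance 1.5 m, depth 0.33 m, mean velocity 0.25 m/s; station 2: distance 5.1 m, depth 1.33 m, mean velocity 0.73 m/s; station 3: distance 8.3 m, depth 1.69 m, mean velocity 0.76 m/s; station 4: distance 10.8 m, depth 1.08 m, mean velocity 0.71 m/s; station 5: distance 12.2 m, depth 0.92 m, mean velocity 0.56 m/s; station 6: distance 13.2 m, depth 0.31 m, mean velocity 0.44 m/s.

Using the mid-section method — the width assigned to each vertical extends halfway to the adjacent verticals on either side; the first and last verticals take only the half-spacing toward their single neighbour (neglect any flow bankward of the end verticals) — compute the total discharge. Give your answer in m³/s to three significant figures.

w_1 = (5.1 − 1.5)/2 = 1.8 m; q_1 = 0.25 × 0.33 × 1.8 = 0.1485 m³/s
w_2 = (8.3 − 1.5)/2 = 3.4 m; q_2 = 0.73 × 1.33 × 3.4 = 3.301 m³/s
w_3 = (10.8 − 5.1)/2 = 2.85 m; q_3 = 0.76 × 1.69 × 2.85 = 3.661 m³/s
w_4 = (12.2 − 8.3)/2 = 1.95 m; q_4 = 0.71 × 1.08 × 1.95 = 1.495 m³/s
w_5 = (13.2 − 10.8)/2 = 1.2 m; q_5 = 0.56 × 0.92 × 1.2 = 0.6182 m³/s
w_6 = (13.2 − 12.2)/2 = 0.5 m; q_6 = 0.44 × 0.31 × 0.5 = 0.06820 m³/s
Q = Σ qᵢ = 9.292 m³/s

9.29 m³/s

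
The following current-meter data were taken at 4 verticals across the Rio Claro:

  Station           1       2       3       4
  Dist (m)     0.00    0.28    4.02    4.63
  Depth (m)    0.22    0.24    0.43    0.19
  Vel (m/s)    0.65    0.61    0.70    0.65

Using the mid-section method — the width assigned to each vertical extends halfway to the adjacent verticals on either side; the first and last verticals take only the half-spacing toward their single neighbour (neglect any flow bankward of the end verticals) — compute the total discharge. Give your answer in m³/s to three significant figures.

w_1 = (0.28 − 0.00)/2 = 0.14 m; q_1 = 0.65 × 0.22 × 0.14 = 0.02002 m³/s
w_2 = (4.02 − 0.00)/2 = 2.01 m; q_2 = 0.61 × 0.24 × 2.01 = 0.2943 m³/s
w_3 = (4.63 − 0.28)/2 = 2.175 m; q_3 = 0.70 × 0.43 × 2.175 = 0.6547 m³/s
w_4 = (4.63 − 4.02)/2 = 0.305 m; q_4 = 0.65 × 0.19 × 0.305 = 0.03767 m³/s
Q = Σ qᵢ = 1.007 m³/s

1.01 m³/s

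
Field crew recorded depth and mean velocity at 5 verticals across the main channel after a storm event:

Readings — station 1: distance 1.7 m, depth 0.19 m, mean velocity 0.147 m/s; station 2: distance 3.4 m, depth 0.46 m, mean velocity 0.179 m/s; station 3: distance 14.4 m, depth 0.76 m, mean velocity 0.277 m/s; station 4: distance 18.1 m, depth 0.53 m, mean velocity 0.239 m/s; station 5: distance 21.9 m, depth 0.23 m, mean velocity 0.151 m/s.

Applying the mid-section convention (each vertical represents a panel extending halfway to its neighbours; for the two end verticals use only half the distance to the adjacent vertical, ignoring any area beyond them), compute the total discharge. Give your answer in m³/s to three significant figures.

w_1 = (3.4 − 1.7)/2 = 0.85 m; q_1 = 0.147 × 0.19 × 0.85 = 0.02374 m³/s
w_2 = (14.4 − 1.7)/2 = 6.35 m; q_2 = 0.179 × 0.46 × 6.35 = 0.5229 m³/s
w_3 = (18.1 − 3.4)/2 = 7.35 m; q_3 = 0.277 × 0.76 × 7.35 = 1.547 m³/s
w_4 = (21.9 − 14.4)/2 = 3.75 m; q_4 = 0.239 × 0.53 × 3.75 = 0.4750 m³/s
w_5 = (21.9 − 18.1)/2 = 1.9 m; q_5 = 0.151 × 0.23 × 1.9 = 0.06599 m³/s
Q = Σ qᵢ = 2.635 m³/s

2.63 m³/s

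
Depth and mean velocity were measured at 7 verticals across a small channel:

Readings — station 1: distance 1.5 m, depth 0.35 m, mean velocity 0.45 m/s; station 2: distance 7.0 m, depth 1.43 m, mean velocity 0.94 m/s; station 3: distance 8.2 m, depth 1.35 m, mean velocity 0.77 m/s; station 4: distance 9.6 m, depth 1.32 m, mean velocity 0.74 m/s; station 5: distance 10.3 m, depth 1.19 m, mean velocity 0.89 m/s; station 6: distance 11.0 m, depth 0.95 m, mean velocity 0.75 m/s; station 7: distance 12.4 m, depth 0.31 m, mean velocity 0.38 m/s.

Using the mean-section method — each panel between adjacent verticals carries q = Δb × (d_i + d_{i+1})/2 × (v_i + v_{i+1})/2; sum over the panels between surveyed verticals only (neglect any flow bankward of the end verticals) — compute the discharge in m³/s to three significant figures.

Panel 1-2: Δb = 5.5 m, d̄ = (0.35+1.43)/2 = 0.89, v̄ = (0.45+0.94)/2 = 0.695 → q = 5.5×0.89×0.695 = 3.402 m³/s
Panel 2-3: Δb = 1.2 m, d̄ = (1.43+1.35)/2 = 1.39, v̄ = (0.94+0.77)/2 = 0.855 → q = 1.2×1.39×0.855 = 1.426 m³/s
Panel 3-4: Δb = 1.4 m, d̄ = (1.35+1.32)/2 = 1.335, v̄ = (0.77+0.74)/2 = 0.755 → q = 1.4×1.335×0.755 = 1.411 m³/s
Panel 4-5: Δb = 0.7 m, d̄ = (1.32+1.19)/2 = 1.255, v̄ = (0.74+0.89)/2 = 0.815 → q = 0.7×1.255×0.815 = 0.7160 m³/s
Panel 5-6: Δb = 0.7 m, d̄ = (1.19+0.95)/2 = 1.07, v̄ = (0.89+0.75)/2 = 0.82 → q = 0.7×1.07×0.82 = 0.6142 m³/s
Panel 6-7: Δb = 1.4 m, d̄ = (0.95+0.31)/2 = 0.63, v̄ = (0.75+0.38)/2 = 0.565 → q = 1.4×0.63×0.565 = 0.4983 m³/s
Q = Σ q = 8.068 m³/s

8.07 m³/s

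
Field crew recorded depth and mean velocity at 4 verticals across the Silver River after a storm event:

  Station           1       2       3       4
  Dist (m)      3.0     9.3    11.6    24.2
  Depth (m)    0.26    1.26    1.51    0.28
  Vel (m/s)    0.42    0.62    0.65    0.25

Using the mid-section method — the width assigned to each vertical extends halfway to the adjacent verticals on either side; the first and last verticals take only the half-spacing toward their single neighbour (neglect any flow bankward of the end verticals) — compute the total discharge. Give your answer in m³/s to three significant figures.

11.5 m³/s

w_1 = (9.3 − 3.0)/2 = 3.15 m; q_1 = 0.42 × 0.26 × 3.15 = 0.3440 m³/s
w_2 = (11.6 − 3.0)/2 = 4.3 m; q_2 = 0.62 × 1.26 × 4.3 = 3.359 m³/s
w_3 = (24.2 − 9.3)/2 = 7.45 m; q_3 = 0.65 × 1.51 × 7.45 = 7.312 m³/s
w_4 = (24.2 − 11.6)/2 = 6.3 m; q_4 = 0.25 × 0.28 × 6.3 = 0.4410 m³/s
Q = Σ qᵢ = 11.46 m³/s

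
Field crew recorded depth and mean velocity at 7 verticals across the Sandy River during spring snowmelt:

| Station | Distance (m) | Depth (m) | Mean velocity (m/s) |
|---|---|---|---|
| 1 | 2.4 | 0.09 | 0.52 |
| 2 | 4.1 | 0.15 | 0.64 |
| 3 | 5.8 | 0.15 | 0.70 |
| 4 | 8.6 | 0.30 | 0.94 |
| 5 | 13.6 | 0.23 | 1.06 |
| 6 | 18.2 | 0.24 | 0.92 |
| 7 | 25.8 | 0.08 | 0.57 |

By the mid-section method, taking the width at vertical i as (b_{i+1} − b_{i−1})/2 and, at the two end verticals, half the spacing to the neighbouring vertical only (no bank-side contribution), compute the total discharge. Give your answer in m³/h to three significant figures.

w_1 = (4.1 − 2.4)/2 = 0.85 m; q_1 = 0.52 × 0.09 × 0.85 = 0.03978 m³/s
w_2 = (5.8 − 2.4)/2 = 1.7 m; q_2 = 0.64 × 0.15 × 1.7 = 0.1632 m³/s
w_3 = (8.6 − 4.1)/2 = 2.25 m; q_3 = 0.70 × 0.15 × 2.25 = 0.2363 m³/s
w_4 = (13.6 − 5.8)/2 = 3.9 m; q_4 = 0.94 × 0.30 × 3.9 = 1.100 m³/s
w_5 = (18.2 − 8.6)/2 = 4.8 m; q_5 = 1.06 × 0.23 × 4.8 = 1.170 m³/s
w_6 = (25.8 − 13.6)/2 = 6.1 m; q_6 = 0.92 × 0.24 × 6.1 = 1.347 m³/s
w_7 = (25.8 − 18.2)/2 = 3.8 m; q_7 = 0.57 × 0.08 × 3.8 = 0.1733 m³/s
Q = Σ qᵢ = 4.229 m³/s
= 4.229 × 3600 = 15230 m³/h

15200 m³/h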